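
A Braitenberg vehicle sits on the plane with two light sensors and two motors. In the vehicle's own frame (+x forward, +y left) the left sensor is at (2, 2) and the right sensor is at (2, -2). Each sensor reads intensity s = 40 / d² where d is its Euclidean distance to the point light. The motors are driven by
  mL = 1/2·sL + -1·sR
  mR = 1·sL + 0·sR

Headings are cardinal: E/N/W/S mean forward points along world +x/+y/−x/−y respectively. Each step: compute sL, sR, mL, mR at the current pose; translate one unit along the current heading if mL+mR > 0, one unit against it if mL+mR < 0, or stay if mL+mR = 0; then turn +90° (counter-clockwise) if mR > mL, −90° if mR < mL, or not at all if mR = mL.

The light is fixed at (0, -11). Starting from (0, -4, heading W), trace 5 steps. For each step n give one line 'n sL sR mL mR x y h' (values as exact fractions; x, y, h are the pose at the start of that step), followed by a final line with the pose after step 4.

0 40/29 8/17 108/493 40/29 0 -4 W
1 20/13 20/17 -90/221 20/13 -1 -4 S
2 8/13 40/17 -452/221 8/13 -1 -5 E
3 1/2 5/8 -3/8 1/2 -2 -5 N
4 40/41 40/97 300/3977 40/41 -2 -4 W
final -3 -4 S

n=0: pose=(0,-4,W); sL=40/29, sR=8/17; mL=108/493, mR=40/29; mL+mR=788/493 → advance +1; mR−mL=572/493 → turn +1·90°
n=1: pose=(-1,-4,S); sL=20/13, sR=20/17; mL=-90/221, mR=20/13; mL+mR=250/221 → advance +1; mR−mL=430/221 → turn +1·90°
n=2: pose=(-1,-5,E); sL=8/13, sR=40/17; mL=-452/221, mR=8/13; mL+mR=-316/221 → advance -1; mR−mL=588/221 → turn +1·90°
n=3: pose=(-2,-5,N); sL=1/2, sR=5/8; mL=-3/8, mR=1/2; mL+mR=1/8 → advance +1; mR−mL=7/8 → turn +1·90°
n=4: pose=(-2,-4,W); sL=40/41, sR=40/97; mL=300/3977, mR=40/41; mL+mR=4180/3977 → advance +1; mR−mL=3580/3977 → turn +1·90°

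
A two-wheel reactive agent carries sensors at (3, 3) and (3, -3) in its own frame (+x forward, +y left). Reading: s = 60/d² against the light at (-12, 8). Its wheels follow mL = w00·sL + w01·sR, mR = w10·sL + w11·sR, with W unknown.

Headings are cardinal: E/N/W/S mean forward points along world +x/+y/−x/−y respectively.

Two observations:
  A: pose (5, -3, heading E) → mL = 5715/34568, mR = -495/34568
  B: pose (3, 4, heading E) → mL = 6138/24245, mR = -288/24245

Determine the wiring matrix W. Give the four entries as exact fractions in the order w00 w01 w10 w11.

1/2 1 -1/2 1/2

obs A: pose=(5,-3,E) → sL=15/116, sR=15/149, mL=5715/34568, mR=-495/34568
obs B: pose=(3,4,E) → sL=12/65, sR=60/373, mL=6138/24245, mR=-288/24245
sensor matrix S = [[15/116, 15/149], [12/65, 60/373]]; det S = 46413/20952529
solve [mL_A; mL_B] = S·[w00; w01] and [mR_A; mR_B] = S·[w10; w11]:
  w00 = 1/2, w01 = 1, w10 = -1/2, w11 = 1/2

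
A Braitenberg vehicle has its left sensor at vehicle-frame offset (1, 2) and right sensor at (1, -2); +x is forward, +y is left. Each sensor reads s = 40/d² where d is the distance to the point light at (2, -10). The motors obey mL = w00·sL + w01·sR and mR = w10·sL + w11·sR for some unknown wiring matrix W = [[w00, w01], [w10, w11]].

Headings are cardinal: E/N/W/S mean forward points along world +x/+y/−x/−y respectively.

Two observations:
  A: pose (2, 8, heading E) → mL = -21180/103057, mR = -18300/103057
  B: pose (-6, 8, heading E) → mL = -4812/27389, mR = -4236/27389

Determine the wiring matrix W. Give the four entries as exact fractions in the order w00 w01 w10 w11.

obs A: pose=(2,8,E) → sL=40/401, sR=40/257, mL=-21180/103057, mR=-18300/103057
obs B: pose=(-6,8,E) → sL=40/449, sR=8/61, mL=-4812/27389, mR=-4236/27389
sensor matrix S = [[40/401, 40/257], [40/449, 8/61]]; det S = -2211840/2822628173
solve [mL_A; mL_B] = S·[w00; w01] and [mR_A; mR_B] = S·[w10; w11]:
  w00 = -1/2, w01 = -1, w10 = -1, w11 = -1/2

-1/2 -1 -1 -1/2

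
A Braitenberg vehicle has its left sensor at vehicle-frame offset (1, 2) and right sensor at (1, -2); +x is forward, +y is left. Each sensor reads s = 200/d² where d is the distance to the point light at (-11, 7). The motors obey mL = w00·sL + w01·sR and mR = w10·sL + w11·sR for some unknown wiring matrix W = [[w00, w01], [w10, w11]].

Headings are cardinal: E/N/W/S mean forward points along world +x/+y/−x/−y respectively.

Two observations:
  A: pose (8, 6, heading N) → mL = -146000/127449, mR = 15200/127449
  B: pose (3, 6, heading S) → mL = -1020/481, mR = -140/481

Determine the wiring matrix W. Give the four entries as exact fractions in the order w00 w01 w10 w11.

obs A: pose=(8,6,N) → sL=200/289, sR=200/441, mL=-146000/127449, mR=15200/127449
obs B: pose=(3,6,S) → sL=10/13, sR=50/37, mL=-1020/481, mR=-140/481
sensor matrix S = [[200/289, 200/441], [10/13, 50/37]]; det S = 35944000/61302969
solve [mL_A; mL_B] = S·[w00; w01] and [mR_A; mR_B] = S·[w10; w11]:
  w00 = -1, w01 = -1, w10 = 1/2, w11 = -1/2

-1 -1 1/2 -1/2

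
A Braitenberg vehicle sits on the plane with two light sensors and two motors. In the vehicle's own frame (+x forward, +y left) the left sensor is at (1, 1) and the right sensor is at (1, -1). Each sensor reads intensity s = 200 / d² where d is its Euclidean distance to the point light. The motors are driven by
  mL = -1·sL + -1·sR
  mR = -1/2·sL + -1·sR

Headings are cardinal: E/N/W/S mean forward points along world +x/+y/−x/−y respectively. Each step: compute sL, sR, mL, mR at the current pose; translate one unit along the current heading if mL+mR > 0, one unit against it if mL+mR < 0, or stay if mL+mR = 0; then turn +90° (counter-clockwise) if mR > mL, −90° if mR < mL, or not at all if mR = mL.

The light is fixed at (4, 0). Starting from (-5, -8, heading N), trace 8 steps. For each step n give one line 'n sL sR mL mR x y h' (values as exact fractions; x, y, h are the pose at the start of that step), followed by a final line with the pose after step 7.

0 200/149 200/113 -52400/16837 -41100/16837 -5 -8 N
1 1 50/41 -91/41 -141/82 -5 -9 W
2 200/149 200/181 -66000/26969 -47900/26969 -4 -9 S
3 100/49 20/13 -2280/637 -1630/637 -4 -8 E
4 200/149 200/113 -52400/16837 -41100/16837 -5 -8 N
5 1 50/41 -91/41 -141/82 -5 -9 W
6 200/149 200/181 -66000/26969 -47900/26969 -4 -9 S
7 100/49 20/13 -2280/637 -1630/637 -4 -8 E
final -5 -8 N

n=0: pose=(-5,-8,N); sL=200/149, sR=200/113; mL=-52400/16837, mR=-41100/16837; mL+mR=-93500/16837 → advance -1; mR−mL=100/149 → turn +1·90°
n=1: pose=(-5,-9,W); sL=1, sR=50/41; mL=-91/41, mR=-141/82; mL+mR=-323/82 → advance -1; mR−mL=1/2 → turn +1·90°
n=2: pose=(-4,-9,S); sL=200/149, sR=200/181; mL=-66000/26969, mR=-47900/26969; mL+mR=-113900/26969 → advance -1; mR−mL=100/149 → turn +1·90°
n=3: pose=(-4,-8,E); sL=100/49, sR=20/13; mL=-2280/637, mR=-1630/637; mL+mR=-3910/637 → advance -1; mR−mL=50/49 → turn +1·90°
n=4: pose=(-5,-8,N); sL=200/149, sR=200/113; mL=-52400/16837, mR=-41100/16837; mL+mR=-93500/16837 → advance -1; mR−mL=100/149 → turn +1·90°
n=5: pose=(-5,-9,W); sL=1, sR=50/41; mL=-91/41, mR=-141/82; mL+mR=-323/82 → advance -1; mR−mL=1/2 → turn +1·90°
n=6: pose=(-4,-9,S); sL=200/149, sR=200/181; mL=-66000/26969, mR=-47900/26969; mL+mR=-113900/26969 → advance -1; mR−mL=100/149 → turn +1·90°
n=7: pose=(-4,-8,E); sL=100/49, sR=20/13; mL=-2280/637, mR=-1630/637; mL+mR=-3910/637 → advance -1; mR−mL=50/49 → turn +1·90°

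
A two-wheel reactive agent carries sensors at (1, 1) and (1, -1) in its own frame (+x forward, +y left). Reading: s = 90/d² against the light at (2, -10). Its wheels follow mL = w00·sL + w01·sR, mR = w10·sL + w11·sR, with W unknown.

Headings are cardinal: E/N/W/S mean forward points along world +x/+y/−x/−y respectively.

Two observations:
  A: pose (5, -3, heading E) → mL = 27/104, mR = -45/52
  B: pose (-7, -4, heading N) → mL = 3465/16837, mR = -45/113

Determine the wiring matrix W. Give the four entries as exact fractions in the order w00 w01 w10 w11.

obs A: pose=(5,-3,E) → sL=9/8, sR=45/26, mL=27/104, mR=-45/52
obs B: pose=(-7,-4,N) → sL=90/149, sR=90/113, mL=3465/16837, mR=-45/113
sensor matrix S = [[9/8, 45/26], [90/149, 90/113]]; det S = -130815/875524
solve [mL_A; mL_B] = S·[w00; w01] and [mR_A; mR_B] = S·[w10; w11]:
  w00 = 1, w01 = -1/2, w10 = 0, w11 = -1/2

1 -1/2 0 -1/2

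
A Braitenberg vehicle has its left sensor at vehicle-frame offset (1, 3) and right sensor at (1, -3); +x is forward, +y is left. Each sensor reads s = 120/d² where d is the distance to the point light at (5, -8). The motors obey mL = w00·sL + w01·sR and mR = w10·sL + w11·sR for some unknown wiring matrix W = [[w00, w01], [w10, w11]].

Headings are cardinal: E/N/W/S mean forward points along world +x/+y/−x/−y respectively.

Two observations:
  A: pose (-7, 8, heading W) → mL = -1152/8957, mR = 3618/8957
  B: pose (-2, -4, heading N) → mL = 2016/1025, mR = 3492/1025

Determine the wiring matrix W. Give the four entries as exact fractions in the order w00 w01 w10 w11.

-1 1 1/2 1

obs A: pose=(-7,8,W) → sL=60/169, sR=12/53, mL=-1152/8957, mR=3618/8957
obs B: pose=(-2,-4,N) → sL=24/25, sR=120/41, mL=2016/1025, mR=3492/1025
sensor matrix S = [[60/169, 12/53], [24/25, 120/41]]; det S = 7544448/9180925
solve [mL_A; mL_B] = S·[w00; w01] and [mR_A; mR_B] = S·[w10; w11]:
  w00 = -1, w01 = 1, w10 = 1/2, w11 = 1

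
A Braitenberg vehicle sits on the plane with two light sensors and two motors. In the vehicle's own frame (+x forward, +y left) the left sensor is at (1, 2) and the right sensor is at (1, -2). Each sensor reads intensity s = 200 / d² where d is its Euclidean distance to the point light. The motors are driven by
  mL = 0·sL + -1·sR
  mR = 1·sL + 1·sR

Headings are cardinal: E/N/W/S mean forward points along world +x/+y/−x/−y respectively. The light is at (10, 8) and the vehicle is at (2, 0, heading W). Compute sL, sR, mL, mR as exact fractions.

200/181 200/117 -200/117 59600/21177

left sensor world pos  = (1, -2); dL² = 181
right sensor world pos = (1, 2); dR² = 117
sL = 200/181 = 200/181
sR = 200/117 = 200/117
mL = 0·sL + -1·sR = -200/117
mR = 1·sL + 1·sR = 59600/21177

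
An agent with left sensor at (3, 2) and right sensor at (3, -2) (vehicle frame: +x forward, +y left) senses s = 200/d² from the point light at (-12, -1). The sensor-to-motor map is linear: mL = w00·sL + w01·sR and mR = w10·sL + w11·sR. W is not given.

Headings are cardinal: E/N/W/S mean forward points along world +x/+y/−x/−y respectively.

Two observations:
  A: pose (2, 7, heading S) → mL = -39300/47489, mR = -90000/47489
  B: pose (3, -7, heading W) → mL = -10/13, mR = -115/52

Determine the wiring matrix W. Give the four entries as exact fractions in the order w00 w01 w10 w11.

obs A: pose=(2,7,S) → sL=200/281, sR=200/169, mL=-39300/47489, mR=-90000/47489
obs B: pose=(3,-7,W) → sL=25/26, sR=5/4, mL=-10/13, mR=-115/52
sensor matrix S = [[200/281, 200/169], [25/26, 5/4]]; det S = -153250/617357
solve [mL_A; mL_B] = S·[w00; w01] and [mR_A; mR_B] = S·[w10; w11]:
  w00 = 1/2, w01 = -1, w10 = -1, w11 = -1

1/2 -1 -1 -1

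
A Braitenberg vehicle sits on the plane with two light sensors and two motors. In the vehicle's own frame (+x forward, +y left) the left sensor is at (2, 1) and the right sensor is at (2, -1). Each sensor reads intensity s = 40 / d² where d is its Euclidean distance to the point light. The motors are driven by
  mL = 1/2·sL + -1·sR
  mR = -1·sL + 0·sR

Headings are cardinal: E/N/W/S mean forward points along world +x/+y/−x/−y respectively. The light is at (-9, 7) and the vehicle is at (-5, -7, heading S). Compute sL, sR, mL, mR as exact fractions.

40/281 8/53 -1188/14893 -40/281

left sensor world pos  = (-4, -9); dL² = 281
right sensor world pos = (-6, -9); dR² = 265
sL = 40/281 = 40/281
sR = 40/265 = 8/53
mL = 1/2·sL + -1·sR = -1188/14893
mR = -1·sL + 0·sR = -40/281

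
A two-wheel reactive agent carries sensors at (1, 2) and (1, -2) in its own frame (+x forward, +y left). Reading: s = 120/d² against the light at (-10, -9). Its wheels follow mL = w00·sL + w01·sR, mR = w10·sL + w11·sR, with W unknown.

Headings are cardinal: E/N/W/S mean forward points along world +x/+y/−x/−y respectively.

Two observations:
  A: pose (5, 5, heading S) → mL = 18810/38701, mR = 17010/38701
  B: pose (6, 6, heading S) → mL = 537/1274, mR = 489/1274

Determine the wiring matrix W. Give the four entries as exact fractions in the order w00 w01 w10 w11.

obs A: pose=(5,5,S) → sL=60/229, sR=60/169, mL=18810/38701, mR=17010/38701
obs B: pose=(6,6,S) → sL=3/13, sR=15/49, mL=537/1274, mR=489/1274
sensor matrix S = [[60/229, 60/169], [3/13, 15/49]]; det S = -42480/24652537
solve [mL_A; mL_B] = S·[w00; w01] and [mR_A; mR_B] = S·[w10; w11]:
  w00 = 1/2, w01 = 1, w10 = 1, w11 = 1/2

1/2 1 1 1/2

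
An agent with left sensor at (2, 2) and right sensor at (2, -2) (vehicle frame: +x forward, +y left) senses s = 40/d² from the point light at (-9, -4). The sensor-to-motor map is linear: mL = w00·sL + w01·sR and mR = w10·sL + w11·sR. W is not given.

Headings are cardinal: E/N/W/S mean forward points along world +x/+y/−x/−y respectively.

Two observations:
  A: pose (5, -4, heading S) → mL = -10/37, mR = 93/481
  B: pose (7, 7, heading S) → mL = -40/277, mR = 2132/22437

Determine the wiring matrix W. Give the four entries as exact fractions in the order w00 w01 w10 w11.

0 -1 -1/2 1

obs A: pose=(5,-4,S) → sL=2/13, sR=10/37, mL=-10/37, mR=93/481
obs B: pose=(7,7,S) → sL=8/81, sR=40/277, mL=-40/277, mR=2132/22437
sensor matrix S = [[2/13, 10/37], [8/81, 40/277]]; det S = -48320/10792197
solve [mL_A; mL_B] = S·[w00; w01] and [mR_A; mR_B] = S·[w10; w11]:
  w00 = 0, w01 = -1, w10 = -1/2, w11 = 1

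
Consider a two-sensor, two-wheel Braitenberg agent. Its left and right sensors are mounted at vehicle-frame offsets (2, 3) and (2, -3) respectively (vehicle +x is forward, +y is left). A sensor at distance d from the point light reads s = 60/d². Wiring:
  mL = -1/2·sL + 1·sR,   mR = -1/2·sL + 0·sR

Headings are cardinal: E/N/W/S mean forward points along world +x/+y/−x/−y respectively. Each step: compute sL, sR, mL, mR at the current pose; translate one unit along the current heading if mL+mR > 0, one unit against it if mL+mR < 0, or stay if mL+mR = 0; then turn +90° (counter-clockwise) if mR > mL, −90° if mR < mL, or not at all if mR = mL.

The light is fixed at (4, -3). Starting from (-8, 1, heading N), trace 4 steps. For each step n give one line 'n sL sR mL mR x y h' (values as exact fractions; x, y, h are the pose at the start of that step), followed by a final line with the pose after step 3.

n=0: pose=(-8,1,N); sL=20/87, sR=20/39; mL=150/377, mR=-10/87; mL+mR=320/1131 → advance +1; mR−mL=-20/39 → turn -1·90°
n=1: pose=(-8,2,E); sL=15/41, sR=15/26; mL=210/533, mR=-15/82; mL+mR=225/1066 → advance +1; mR−mL=-15/26 → turn -1·90°
n=2: pose=(-7,2,S); sL=60/73, sR=12/41; mL=-354/2993, mR=-30/73; mL+mR=-1584/2993 → advance -1; mR−mL=-12/41 → turn -1·90°
n=3: pose=(-7,3,W); sL=30/89, sR=6/25; mL=159/2225, mR=-15/89; mL+mR=-216/2225 → advance -1; mR−mL=-6/25 → turn -1·90°

0 20/87 20/39 150/377 -10/87 -8 1 N
1 15/41 15/26 210/533 -15/82 -8 2 E
2 60/73 12/41 -354/2993 -30/73 -7 2 S
3 30/89 6/25 159/2225 -15/89 -7 3 W
final -6 3 N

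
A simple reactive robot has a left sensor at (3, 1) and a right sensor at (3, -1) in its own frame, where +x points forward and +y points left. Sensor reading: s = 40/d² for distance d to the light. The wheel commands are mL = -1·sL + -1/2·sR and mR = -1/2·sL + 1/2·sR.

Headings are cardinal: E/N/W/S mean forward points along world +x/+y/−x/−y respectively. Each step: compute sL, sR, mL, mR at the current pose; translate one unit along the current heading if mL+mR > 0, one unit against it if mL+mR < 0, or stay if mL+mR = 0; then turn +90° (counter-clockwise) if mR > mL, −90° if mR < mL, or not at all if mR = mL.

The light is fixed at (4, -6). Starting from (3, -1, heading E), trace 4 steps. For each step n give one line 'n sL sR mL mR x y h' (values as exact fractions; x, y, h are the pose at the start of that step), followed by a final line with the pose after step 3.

0 1 2 -2 1/2 3 -1 E
1 40/73 8/13 -812/949 32/949 2 -1 N
2 20/17 4/5 -134/85 -16/85 2 -2 W
3 40 8 -44 -16 3 -2 S
final 3 -1 E

n=0: pose=(3,-1,E); sL=1, sR=2; mL=-2, mR=1/2; mL+mR=-3/2 → advance -1; mR−mL=5/2 → turn +1·90°
n=1: pose=(2,-1,N); sL=40/73, sR=8/13; mL=-812/949, mR=32/949; mL+mR=-60/73 → advance -1; mR−mL=844/949 → turn +1·90°
n=2: pose=(2,-2,W); sL=20/17, sR=4/5; mL=-134/85, mR=-16/85; mL+mR=-30/17 → advance -1; mR−mL=118/85 → turn +1·90°
n=3: pose=(3,-2,S); sL=40, sR=8; mL=-44, mR=-16; mL+mR=-60 → advance -1; mR−mL=28 → turn +1·90°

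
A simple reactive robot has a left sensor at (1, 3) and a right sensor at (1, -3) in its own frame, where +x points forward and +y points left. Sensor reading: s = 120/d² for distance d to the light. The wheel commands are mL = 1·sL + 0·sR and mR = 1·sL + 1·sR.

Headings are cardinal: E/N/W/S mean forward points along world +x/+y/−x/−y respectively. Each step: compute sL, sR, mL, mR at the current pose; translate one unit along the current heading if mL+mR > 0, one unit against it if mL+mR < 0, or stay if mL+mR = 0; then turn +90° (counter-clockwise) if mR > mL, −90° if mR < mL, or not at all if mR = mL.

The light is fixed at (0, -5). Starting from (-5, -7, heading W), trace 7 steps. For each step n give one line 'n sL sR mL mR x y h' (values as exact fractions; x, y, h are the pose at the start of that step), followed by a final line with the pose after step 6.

0 120/61 120/37 120/61 11760/2257 -5 -7 W
1 20/3 4/3 20/3 8 -6 -7 S
2 24/5 120/61 24/5 2064/305 -6 -8 E
3 30/17 15 30/17 285/17 -5 -8 N
4 120/61 120/37 120/61 11760/2257 -5 -7 W
5 20/3 4/3 20/3 8 -6 -7 S
6 24/5 120/61 24/5 2064/305 -6 -8 E
final -5 -8 N

n=0: pose=(-5,-7,W); sL=120/61, sR=120/37; mL=120/61, mR=11760/2257; mL+mR=16200/2257 → advance +1; mR−mL=120/37 → turn +1·90°
n=1: pose=(-6,-7,S); sL=20/3, sR=4/3; mL=20/3, mR=8; mL+mR=44/3 → advance +1; mR−mL=4/3 → turn +1·90°
n=2: pose=(-6,-8,E); sL=24/5, sR=120/61; mL=24/5, mR=2064/305; mL+mR=3528/305 → advance +1; mR−mL=120/61 → turn +1·90°
n=3: pose=(-5,-8,N); sL=30/17, sR=15; mL=30/17, mR=285/17; mL+mR=315/17 → advance +1; mR−mL=15 → turn +1·90°
n=4: pose=(-5,-7,W); sL=120/61, sR=120/37; mL=120/61, mR=11760/2257; mL+mR=16200/2257 → advance +1; mR−mL=120/37 → turn +1·90°
n=5: pose=(-6,-7,S); sL=20/3, sR=4/3; mL=20/3, mR=8; mL+mR=44/3 → advance +1; mR−mL=4/3 → turn +1·90°
n=6: pose=(-6,-8,E); sL=24/5, sR=120/61; mL=24/5, mR=2064/305; mL+mR=3528/305 → advance +1; mR−mL=120/61 → turn +1·90°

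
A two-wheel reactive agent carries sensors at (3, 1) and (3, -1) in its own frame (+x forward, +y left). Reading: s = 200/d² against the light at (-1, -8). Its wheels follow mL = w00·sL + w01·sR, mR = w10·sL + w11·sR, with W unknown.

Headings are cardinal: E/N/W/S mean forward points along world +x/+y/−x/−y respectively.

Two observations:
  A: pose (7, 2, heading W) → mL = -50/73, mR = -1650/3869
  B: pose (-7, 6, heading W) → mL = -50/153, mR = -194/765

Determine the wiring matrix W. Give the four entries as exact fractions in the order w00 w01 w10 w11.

obs A: pose=(7,2,W) → sL=100/53, sR=100/73, mL=-50/73, mR=-1650/3869
obs B: pose=(-7,6,W) → sL=4/5, sR=100/153, mL=-50/153, mR=-194/765
sensor matrix S = [[100/53, 100/73], [4/5, 100/153]]; det S = 81280/591957
solve [mL_A; mL_B] = S·[w00; w01] and [mR_A; mR_B] = S·[w10; w11]:
  w00 = 0, w01 = -1/2, w10 = 1/2, w11 = -1

0 -1/2 1/2 -1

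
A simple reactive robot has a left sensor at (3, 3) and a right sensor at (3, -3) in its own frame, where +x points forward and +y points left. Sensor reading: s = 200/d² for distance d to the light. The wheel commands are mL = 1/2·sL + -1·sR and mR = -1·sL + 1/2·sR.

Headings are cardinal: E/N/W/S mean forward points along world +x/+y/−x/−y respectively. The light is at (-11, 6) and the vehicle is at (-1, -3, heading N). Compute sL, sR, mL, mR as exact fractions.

left sensor world pos  = (-4, 0); dL² = 85
right sensor world pos = (2, 0); dR² = 205
sL = 200/85 = 40/17
sR = 200/205 = 40/41
mL = 1/2·sL + -1·sR = 140/697
mR = -1·sL + 1/2·sR = -1300/697

40/17 40/41 140/697 -1300/697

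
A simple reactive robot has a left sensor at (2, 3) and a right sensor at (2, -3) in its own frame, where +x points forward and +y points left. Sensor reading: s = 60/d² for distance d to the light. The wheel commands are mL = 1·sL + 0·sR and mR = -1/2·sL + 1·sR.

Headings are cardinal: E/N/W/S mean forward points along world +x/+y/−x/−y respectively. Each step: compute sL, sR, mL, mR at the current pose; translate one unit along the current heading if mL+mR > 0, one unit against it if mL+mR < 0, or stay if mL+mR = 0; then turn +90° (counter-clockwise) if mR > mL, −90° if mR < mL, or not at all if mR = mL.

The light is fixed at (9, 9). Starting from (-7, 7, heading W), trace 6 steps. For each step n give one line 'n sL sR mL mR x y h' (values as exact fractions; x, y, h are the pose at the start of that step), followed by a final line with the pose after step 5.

0 60/349 12/65 60/349 2238/22685 -7 7 W
1 3/20 15/49 3/20 453/1960 -8 7 N
2 60/377 12/73 60/377 2334/27521 -8 8 W
3 30/221 30/113 30/221 4935/24973 -9 8 N
4 60/409 60/409 60/409 30/409 -9 9 W
5 15/122 3/13 15/122 537/3172 -10 9 N
final -10 10 W

n=0: pose=(-7,7,W); sL=60/349, sR=12/65; mL=60/349, mR=2238/22685; mL+mR=6138/22685 → advance +1; mR−mL=-1662/22685 → turn -1·90°
n=1: pose=(-8,7,N); sL=3/20, sR=15/49; mL=3/20, mR=453/1960; mL+mR=747/1960 → advance +1; mR−mL=159/1960 → turn +1·90°
n=2: pose=(-8,8,W); sL=60/377, sR=12/73; mL=60/377, mR=2334/27521; mL+mR=6714/27521 → advance +1; mR−mL=-2046/27521 → turn -1·90°
n=3: pose=(-9,8,N); sL=30/221, sR=30/113; mL=30/221, mR=4935/24973; mL+mR=8325/24973 → advance +1; mR−mL=1545/24973 → turn +1·90°
n=4: pose=(-9,9,W); sL=60/409, sR=60/409; mL=60/409, mR=30/409; mL+mR=90/409 → advance +1; mR−mL=-30/409 → turn -1·90°
n=5: pose=(-10,9,N); sL=15/122, sR=3/13; mL=15/122, mR=537/3172; mL+mR=927/3172 → advance +1; mR−mL=147/3172 → turn +1·90°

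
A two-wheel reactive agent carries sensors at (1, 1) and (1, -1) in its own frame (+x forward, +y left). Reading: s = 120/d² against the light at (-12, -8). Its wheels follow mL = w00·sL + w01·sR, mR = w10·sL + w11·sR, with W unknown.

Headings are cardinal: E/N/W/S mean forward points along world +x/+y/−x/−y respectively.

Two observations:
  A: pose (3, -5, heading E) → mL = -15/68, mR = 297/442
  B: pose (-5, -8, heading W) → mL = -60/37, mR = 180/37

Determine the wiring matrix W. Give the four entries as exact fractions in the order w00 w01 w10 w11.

obs A: pose=(3,-5,E) → sL=15/34, sR=6/13, mL=-15/68, mR=297/442
obs B: pose=(-5,-8,W) → sL=120/37, sR=120/37, mL=-60/37, mR=180/37
sensor matrix S = [[15/34, 6/13], [120/37, 120/37]]; det S = -540/8177
solve [mL_A; mL_B] = S·[w00; w01] and [mR_A; mR_B] = S·[w10; w11]:
  w00 = -1/2, w01 = 0, w10 = 1, w11 = 1/2

-1/2 0 1 1/2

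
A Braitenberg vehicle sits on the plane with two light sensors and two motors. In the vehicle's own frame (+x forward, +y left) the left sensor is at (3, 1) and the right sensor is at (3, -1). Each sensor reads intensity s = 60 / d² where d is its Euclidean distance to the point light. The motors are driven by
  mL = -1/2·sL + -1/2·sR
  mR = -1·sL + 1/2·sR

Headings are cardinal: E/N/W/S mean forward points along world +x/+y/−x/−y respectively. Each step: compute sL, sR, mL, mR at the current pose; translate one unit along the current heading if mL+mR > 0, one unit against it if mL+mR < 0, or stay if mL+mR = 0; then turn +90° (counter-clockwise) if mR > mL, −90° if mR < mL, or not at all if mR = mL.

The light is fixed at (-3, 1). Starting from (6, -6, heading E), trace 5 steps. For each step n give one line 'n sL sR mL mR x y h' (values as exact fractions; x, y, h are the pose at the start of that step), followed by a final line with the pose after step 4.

0 1/3 15/52 -97/312 -59/312 6 -6 E
1 12/13 60/97 -972/1261 -774/1261 5 -6 N
2 30/53 30/37 -1350/1961 -315/1961 5 -7 W
3 60/221 12/37 -2436/8177 -894/8177 6 -7 S
4 1/3 15/52 -97/312 -59/312 6 -6 E
final 5 -6 N

n=0: pose=(6,-6,E); sL=1/3, sR=15/52; mL=-97/312, mR=-59/312; mL+mR=-1/2 → advance -1; mR−mL=19/156 → turn +1·90°
n=1: pose=(5,-6,N); sL=12/13, sR=60/97; mL=-972/1261, mR=-774/1261; mL+mR=-18/13 → advance -1; mR−mL=198/1261 → turn +1·90°
n=2: pose=(5,-7,W); sL=30/53, sR=30/37; mL=-1350/1961, mR=-315/1961; mL+mR=-45/53 → advance -1; mR−mL=1035/1961 → turn +1·90°
n=3: pose=(6,-7,S); sL=60/221, sR=12/37; mL=-2436/8177, mR=-894/8177; mL+mR=-90/221 → advance -1; mR−mL=1542/8177 → turn +1·90°
n=4: pose=(6,-6,E); sL=1/3, sR=15/52; mL=-97/312, mR=-59/312; mL+mR=-1/2 → advance -1; mR−mL=19/156 → turn +1·90°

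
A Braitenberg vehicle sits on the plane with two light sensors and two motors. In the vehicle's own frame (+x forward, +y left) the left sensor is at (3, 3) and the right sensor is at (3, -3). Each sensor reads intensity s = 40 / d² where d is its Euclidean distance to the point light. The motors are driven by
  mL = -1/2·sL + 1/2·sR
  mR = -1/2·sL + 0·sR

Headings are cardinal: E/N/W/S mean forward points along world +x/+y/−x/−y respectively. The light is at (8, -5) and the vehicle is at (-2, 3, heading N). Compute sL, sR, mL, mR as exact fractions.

left sensor world pos  = (-5, 6); dL² = 290
right sensor world pos = (1, 6); dR² = 170
sL = 40/290 = 4/29
sR = 40/170 = 4/17
mL = -1/2·sL + 1/2·sR = 24/493
mR = -1/2·sL + 0·sR = -2/29

4/29 4/17 24/493 -2/29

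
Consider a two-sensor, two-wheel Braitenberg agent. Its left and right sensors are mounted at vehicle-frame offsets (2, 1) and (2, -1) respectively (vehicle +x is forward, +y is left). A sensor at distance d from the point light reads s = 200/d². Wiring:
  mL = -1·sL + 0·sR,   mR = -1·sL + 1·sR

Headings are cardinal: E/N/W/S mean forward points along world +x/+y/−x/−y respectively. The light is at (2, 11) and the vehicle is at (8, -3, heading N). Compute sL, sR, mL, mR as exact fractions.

left sensor world pos  = (7, -1); dL² = 169
right sensor world pos = (9, -1); dR² = 193
sL = 200/169 = 200/169
sR = 200/193 = 200/193
mL = -1·sL + 0·sR = -200/169
mR = -1·sL + 1·sR = -4800/32617

200/169 200/193 -200/169 -4800/32617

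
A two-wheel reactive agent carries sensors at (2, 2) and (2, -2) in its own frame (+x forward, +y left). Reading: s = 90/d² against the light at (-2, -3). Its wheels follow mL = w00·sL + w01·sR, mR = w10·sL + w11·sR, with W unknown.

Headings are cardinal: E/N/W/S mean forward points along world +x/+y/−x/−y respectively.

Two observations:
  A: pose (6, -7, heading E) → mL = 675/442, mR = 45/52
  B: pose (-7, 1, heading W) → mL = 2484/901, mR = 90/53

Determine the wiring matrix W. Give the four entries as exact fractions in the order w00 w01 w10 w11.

1 1 1 0

obs A: pose=(6,-7,E) → sL=45/52, sR=45/68, mL=675/442, mR=45/52
obs B: pose=(-7,1,W) → sL=90/53, sR=18/17, mL=2484/901, mR=90/53
sensor matrix S = [[45/52, 45/68], [90/53, 18/17]]; det S = -2430/11713
solve [mL_A; mL_B] = S·[w00; w01] and [mR_A; mR_B] = S·[w10; w11]:
  w00 = 1, w01 = 1, w10 = 1, w11 = 0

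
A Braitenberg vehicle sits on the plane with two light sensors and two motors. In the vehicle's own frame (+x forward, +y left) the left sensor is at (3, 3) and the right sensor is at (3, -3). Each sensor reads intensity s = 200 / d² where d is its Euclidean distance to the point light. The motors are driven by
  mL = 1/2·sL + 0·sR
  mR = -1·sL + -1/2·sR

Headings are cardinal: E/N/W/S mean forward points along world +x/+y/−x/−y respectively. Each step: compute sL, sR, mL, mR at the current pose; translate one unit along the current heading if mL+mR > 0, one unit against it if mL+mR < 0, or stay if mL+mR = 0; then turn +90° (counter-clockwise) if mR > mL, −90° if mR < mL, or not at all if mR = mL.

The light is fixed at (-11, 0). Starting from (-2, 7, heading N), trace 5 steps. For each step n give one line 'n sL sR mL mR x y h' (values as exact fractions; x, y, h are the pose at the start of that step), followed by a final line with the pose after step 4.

0 25/17 50/61 25/34 -1950/1037 -2 7 N
1 8/9 200/153 4/9 -236/153 -2 6 E
2 20/13 100/17 10/13 -990/221 -3 6 S
3 200/41 8/5 100/41 -1164/205 -3 7 W
4 25/17 50/61 25/34 -1950/1037 -2 7 N
final -2 6 E

n=0: pose=(-2,7,N); sL=25/17, sR=50/61; mL=25/34, mR=-1950/1037; mL+mR=-2375/2074 → advance -1; mR−mL=-5425/2074 → turn -1·90°
n=1: pose=(-2,6,E); sL=8/9, sR=200/153; mL=4/9, mR=-236/153; mL+mR=-56/51 → advance -1; mR−mL=-304/153 → turn -1·90°
n=2: pose=(-3,6,S); sL=20/13, sR=100/17; mL=10/13, mR=-990/221; mL+mR=-820/221 → advance -1; mR−mL=-1160/221 → turn -1·90°
n=3: pose=(-3,7,W); sL=200/41, sR=8/5; mL=100/41, mR=-1164/205; mL+mR=-664/205 → advance -1; mR−mL=-1664/205 → turn -1·90°
n=4: pose=(-2,7,N); sL=25/17, sR=50/61; mL=25/34, mR=-1950/1037; mL+mR=-2375/2074 → advance -1; mR−mL=-5425/2074 → turn -1·90°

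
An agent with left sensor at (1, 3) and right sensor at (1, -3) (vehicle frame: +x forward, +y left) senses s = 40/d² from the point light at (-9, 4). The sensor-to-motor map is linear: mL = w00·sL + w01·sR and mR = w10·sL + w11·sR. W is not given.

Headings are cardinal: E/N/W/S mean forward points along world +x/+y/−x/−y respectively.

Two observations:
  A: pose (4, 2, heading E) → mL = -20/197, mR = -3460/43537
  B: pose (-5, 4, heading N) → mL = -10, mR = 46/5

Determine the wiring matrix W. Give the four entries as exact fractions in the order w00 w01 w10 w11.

obs A: pose=(4,2,E) → sL=40/197, sR=40/221, mL=-20/197, mR=-3460/43537
obs B: pose=(-5,4,N) → sL=20, sR=4/5, mL=-10, mR=46/5
sensor matrix S = [[40/197, 40/221], [20, 4/5]]; det S = -150528/43537
solve [mL_A; mL_B] = S·[w00; w01] and [mR_A; mR_B] = S·[w10; w11]:
  w00 = -1/2, w01 = 0, w10 = 1/2, w11 = -1

-1/2 0 1/2 -1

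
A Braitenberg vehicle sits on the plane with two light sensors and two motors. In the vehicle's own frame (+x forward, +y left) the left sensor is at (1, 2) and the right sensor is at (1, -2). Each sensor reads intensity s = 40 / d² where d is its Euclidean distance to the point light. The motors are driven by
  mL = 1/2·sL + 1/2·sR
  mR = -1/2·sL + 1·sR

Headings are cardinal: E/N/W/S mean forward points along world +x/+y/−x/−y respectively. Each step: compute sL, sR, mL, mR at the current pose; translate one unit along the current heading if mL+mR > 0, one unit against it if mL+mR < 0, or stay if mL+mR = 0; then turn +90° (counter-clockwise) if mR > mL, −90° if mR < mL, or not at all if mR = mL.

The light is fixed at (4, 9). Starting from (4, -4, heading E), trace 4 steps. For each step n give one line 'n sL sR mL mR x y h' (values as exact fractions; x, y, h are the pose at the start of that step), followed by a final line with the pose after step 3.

n=0: pose=(4,-4,E); sL=20/61, sR=20/113; mL=1740/6893, mR=90/6893; mL+mR=30/113 → advance +1; mR−mL=-1650/6893 → turn -1·90°
n=1: pose=(5,-4,S); sL=8/41, sR=40/197; mL=1608/8077, mR=852/8077; mL+mR=60/197 → advance +1; mR−mL=-756/8077 → turn -1·90°
n=2: pose=(5,-5,W); sL=5/32, sR=5/18; mL=125/576, mR=115/576; mL+mR=5/12 → advance +1; mR−mL=-5/288 → turn -1·90°
n=3: pose=(4,-5,N); sL=40/173, sR=40/173; mL=40/173, mR=20/173; mL+mR=60/173 → advance +1; mR−mL=-20/173 → turn -1·90°

0 20/61 20/113 1740/6893 90/6893 4 -4 E
1 8/41 40/197 1608/8077 852/8077 5 -4 S
2 5/32 5/18 125/576 115/576 5 -5 W
3 40/173 40/173 40/173 20/173 4 -5 N
final 4 -4 E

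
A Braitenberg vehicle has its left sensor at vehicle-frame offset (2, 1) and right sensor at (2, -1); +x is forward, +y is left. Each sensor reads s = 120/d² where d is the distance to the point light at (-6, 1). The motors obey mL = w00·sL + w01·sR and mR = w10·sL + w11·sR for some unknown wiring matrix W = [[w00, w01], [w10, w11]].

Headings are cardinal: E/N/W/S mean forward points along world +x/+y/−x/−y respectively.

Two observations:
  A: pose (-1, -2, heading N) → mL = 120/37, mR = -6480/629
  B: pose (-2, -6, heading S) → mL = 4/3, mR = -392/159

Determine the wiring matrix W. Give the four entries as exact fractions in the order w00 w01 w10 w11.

0 1 -1 -1

obs A: pose=(-1,-2,N) → sL=120/17, sR=120/37, mL=120/37, mR=-6480/629
obs B: pose=(-2,-6,S) → sL=60/53, sR=4/3, mL=4/3, mR=-392/159
sensor matrix S = [[120/17, 120/37], [60/53, 4/3]]; det S = 191360/33337
solve [mL_A; mL_B] = S·[w00; w01] and [mR_A; mR_B] = S·[w10; w11]:
  w00 = 0, w01 = 1, w10 = -1, w11 = -1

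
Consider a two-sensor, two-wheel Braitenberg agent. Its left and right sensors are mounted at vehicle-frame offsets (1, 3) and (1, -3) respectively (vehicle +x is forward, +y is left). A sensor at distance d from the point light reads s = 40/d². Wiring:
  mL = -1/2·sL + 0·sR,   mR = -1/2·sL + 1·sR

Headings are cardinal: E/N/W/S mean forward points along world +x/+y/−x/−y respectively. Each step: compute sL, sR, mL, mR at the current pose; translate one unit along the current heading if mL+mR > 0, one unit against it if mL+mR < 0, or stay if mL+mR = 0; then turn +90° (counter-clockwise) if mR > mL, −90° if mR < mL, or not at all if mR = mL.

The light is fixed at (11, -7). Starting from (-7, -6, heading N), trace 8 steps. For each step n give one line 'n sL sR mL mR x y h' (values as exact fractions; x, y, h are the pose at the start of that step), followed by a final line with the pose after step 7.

n=0: pose=(-7,-6,N); sL=8/89, sR=40/229; mL=-4/89, mR=2644/20381; mL+mR=1728/20381 → advance +1; mR−mL=40/229 → turn +1·90°
n=1: pose=(-7,-5,W); sL=20/181, sR=20/193; mL=-10/181, mR=1690/34933; mL+mR=-240/34933 → advance -1; mR−mL=20/193 → turn +1·90°
n=2: pose=(-6,-5,S); sL=40/197, sR=40/401; mL=-20/197, mR=-140/78997; mL+mR=-8160/78997 → advance -1; mR−mL=40/401 → turn +1·90°
n=3: pose=(-6,-4,E); sL=10/73, sR=5/32; mL=-5/73, mR=205/2336; mL+mR=45/2336 → advance +1; mR−mL=5/32 → turn +1·90°
n=4: pose=(-5,-4,N); sL=40/377, sR=8/37; mL=-20/377, mR=2276/13949; mL+mR=1536/13949 → advance +1; mR−mL=8/37 → turn +1·90°
n=5: pose=(-5,-3,W); sL=4/29, sR=20/169; mL=-2/29, mR=242/4901; mL+mR=-96/4901 → advance -1; mR−mL=20/169 → turn +1·90°
n=6: pose=(-4,-3,S); sL=40/153, sR=40/333; mL=-20/153, mR=-20/1887; mL+mR=-800/5661 → advance -1; mR−mL=40/333 → turn +1·90°
n=7: pose=(-4,-2,E); sL=2/13, sR=1/5; mL=-1/13, mR=8/65; mL+mR=3/65 → advance +1; mR−mL=1/5 → turn +1·90°

0 8/89 40/229 -4/89 2644/20381 -7 -6 N
1 20/181 20/193 -10/181 1690/34933 -7 -5 W
2 40/197 40/401 -20/197 -140/78997 -6 -5 S
3 10/73 5/32 -5/73 205/2336 -6 -4 E
4 40/377 8/37 -20/377 2276/13949 -5 -4 N
5 4/29 20/169 -2/29 242/4901 -5 -3 W
6 40/153 40/333 -20/153 -20/1887 -4 -3 S
7 2/13 1/5 -1/13 8/65 -4 -2 E
final -3 -2 N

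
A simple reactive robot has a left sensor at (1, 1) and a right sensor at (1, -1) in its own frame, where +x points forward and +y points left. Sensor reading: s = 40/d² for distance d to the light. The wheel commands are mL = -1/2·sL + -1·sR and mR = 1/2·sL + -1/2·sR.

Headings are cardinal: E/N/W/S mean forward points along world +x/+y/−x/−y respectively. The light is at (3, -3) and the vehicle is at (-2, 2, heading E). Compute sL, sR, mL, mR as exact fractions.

10/13 5/4 -85/52 -25/104

left sensor world pos  = (-1, 3); dL² = 52
right sensor world pos = (-1, 1); dR² = 32
sL = 40/52 = 10/13
sR = 40/32 = 5/4
mL = -1/2·sL + -1·sR = -85/52
mR = 1/2·sL + -1/2·sR = -25/104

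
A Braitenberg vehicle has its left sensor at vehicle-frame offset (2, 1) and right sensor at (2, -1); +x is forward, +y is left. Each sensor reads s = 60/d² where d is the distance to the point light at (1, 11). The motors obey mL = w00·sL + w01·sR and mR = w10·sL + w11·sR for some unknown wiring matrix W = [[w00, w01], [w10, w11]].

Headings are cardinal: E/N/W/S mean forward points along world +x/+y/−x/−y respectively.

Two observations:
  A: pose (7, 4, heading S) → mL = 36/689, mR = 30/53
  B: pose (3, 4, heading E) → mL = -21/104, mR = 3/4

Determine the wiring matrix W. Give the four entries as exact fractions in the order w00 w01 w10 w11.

-1/2 1/2 0 1

obs A: pose=(7,4,S) → sL=6/13, sR=30/53, mL=36/689, mR=30/53
obs B: pose=(3,4,E) → sL=15/13, sR=3/4, mL=-21/104, mR=3/4
sensor matrix S = [[6/13, 30/53], [15/13, 3/4]]; det S = -423/1378
solve [mL_A; mL_B] = S·[w00; w01] and [mR_A; mR_B] = S·[w10; w11]:
  w00 = -1/2, w01 = 1/2, w10 = 0, w11 = 1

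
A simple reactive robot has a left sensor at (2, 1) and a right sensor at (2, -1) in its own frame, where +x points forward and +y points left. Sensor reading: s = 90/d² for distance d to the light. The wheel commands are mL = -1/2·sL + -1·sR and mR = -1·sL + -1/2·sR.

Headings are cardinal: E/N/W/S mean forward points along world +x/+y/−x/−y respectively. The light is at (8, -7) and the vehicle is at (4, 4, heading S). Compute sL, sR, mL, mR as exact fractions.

left sensor world pos  = (5, 2); dL² = 90
right sensor world pos = (3, 2); dR² = 106
sL = 90/90 = 1
sR = 90/106 = 45/53
mL = -1/2·sL + -1·sR = -143/106
mR = -1·sL + -1/2·sR = -151/106

1 45/53 -143/106 -151/106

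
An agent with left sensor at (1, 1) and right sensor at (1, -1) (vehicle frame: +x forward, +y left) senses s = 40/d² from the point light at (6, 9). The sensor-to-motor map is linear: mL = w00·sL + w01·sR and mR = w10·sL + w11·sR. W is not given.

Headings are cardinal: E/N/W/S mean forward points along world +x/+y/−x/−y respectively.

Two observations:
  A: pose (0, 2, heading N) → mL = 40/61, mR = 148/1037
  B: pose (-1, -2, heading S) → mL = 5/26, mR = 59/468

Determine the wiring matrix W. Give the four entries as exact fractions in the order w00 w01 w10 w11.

obs A: pose=(0,2,N) → sL=8/17, sR=40/61, mL=40/61, mR=148/1037
obs B: pose=(-1,-2,S) → sL=2/9, sR=5/26, mL=5/26, mR=59/468
sensor matrix S = [[8/17, 40/61], [2/9, 5/26]]; det S = -6700/121329
solve [mL_A; mL_B] = S·[w00; w01] and [mR_A; mR_B] = S·[w10; w11]:
  w00 = 0, w01 = 1, w10 = 1, w11 = -1/2

0 1 1 -1/2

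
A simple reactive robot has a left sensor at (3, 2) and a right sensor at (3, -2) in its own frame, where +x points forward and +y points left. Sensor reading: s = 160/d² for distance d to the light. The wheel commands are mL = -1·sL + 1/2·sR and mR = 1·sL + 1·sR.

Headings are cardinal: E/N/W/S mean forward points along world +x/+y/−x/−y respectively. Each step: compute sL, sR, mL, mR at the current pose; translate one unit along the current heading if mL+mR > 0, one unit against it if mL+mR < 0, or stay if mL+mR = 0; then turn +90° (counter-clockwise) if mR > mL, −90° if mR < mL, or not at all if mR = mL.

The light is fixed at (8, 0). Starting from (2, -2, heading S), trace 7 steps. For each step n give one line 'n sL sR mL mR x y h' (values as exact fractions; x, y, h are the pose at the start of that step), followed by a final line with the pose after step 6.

n=0: pose=(2,-2,S); sL=160/41, sR=160/89; mL=-10960/3649, mR=20800/3649; mL+mR=240/89 → advance +1; mR−mL=31760/3649 → turn +1·90°
n=1: pose=(2,-3,E); sL=16, sR=80/17; mL=-232/17, mR=352/17; mL+mR=120/17 → advance +1; mR−mL=584/17 → turn +1·90°
n=2: pose=(3,-3,N); sL=160/49, sR=160/9; mL=2480/441, mR=9280/441; mL+mR=80/3 → advance +1; mR−mL=6800/441 → turn +1·90°
n=3: pose=(3,-2,W); sL=2, sR=5/2; mL=-3/4, mR=9/2; mL+mR=15/4 → advance +1; mR−mL=21/4 → turn +1·90°
n=4: pose=(2,-2,S); sL=160/41, sR=160/89; mL=-10960/3649, mR=20800/3649; mL+mR=240/89 → advance +1; mR−mL=31760/3649 → turn +1·90°
n=5: pose=(2,-3,E); sL=16, sR=80/17; mL=-232/17, mR=352/17; mL+mR=120/17 → advance +1; mR−mL=584/17 → turn +1·90°
n=6: pose=(3,-3,N); sL=160/49, sR=160/9; mL=2480/441, mR=9280/441; mL+mR=80/3 → advance +1; mR−mL=6800/441 → turn +1·90°

0 160/41 160/89 -10960/3649 20800/3649 2 -2 S
1 16 80/17 -232/17 352/17 2 -3 E
2 160/49 160/9 2480/441 9280/441 3 -3 N
3 2 5/2 -3/4 9/2 3 -2 W
4 160/41 160/89 -10960/3649 20800/3649 2 -2 S
5 16 80/17 -232/17 352/17 2 -3 E
6 160/49 160/9 2480/441 9280/441 3 -3 N
final 3 -2 W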